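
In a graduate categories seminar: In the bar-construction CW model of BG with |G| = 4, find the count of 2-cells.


In the bar-construction CW model of BG, the n-cells are indexed by
n-tuples [g_1|...|g_n] of non-identity elements of G (degenerate
simplices with some g_i = e do not contribute cells), so there are
(|G| - 1)^n n-cells.
For dim = 2 with |G| = 4:
cells = (4 - 1)^2 = 3^2 = 9

9


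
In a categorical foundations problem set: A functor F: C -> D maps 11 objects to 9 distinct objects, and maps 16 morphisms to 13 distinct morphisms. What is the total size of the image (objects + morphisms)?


The image of F consists of distinct objects and distinct morphisms.
|Im(F)| on objects = 9
|Im(F)| on morphisms = 13
Total image cardinality = 9 + 13 = 22

22


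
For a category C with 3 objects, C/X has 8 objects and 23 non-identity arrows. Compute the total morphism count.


In the slice category C/X, objects are morphisms to X.
Identity morphisms: 8 (one per object of C/X).
Non-identity morphisms: 23.
Total = 8 + 23 = 31

31


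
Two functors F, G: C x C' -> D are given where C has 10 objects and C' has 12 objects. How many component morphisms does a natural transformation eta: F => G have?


A natural transformation eta: F => G assigns one component morphism per
object of the domain category.
The domain is the product category C x C', so
|Ob(C x C')| = |Ob(C)| * |Ob(C')| = 10 * 12 = 120.
Therefore eta has 120 component morphisms.

120


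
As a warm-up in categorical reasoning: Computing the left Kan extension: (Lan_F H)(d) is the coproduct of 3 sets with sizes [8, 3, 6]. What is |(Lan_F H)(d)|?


Pointwise, the left Kan extension (Lan_F H)(d) is the colimit, indexed
by the comma category (F downarrow d), of H composed with the
projection (F downarrow d) -> C. Here that colimit is given
as a coproduct (disjoint union) of sets, so its cardinality is the
sum of the sizes of the summands.
Coproduct of sets with sizes: 8 + 3 + 6
= 17

17


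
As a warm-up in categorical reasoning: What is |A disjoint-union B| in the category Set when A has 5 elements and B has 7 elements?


In Set, the coproduct A + B is the disjoint union.
|A + B| = |A| + |B| = 5 + 7 = 12

12


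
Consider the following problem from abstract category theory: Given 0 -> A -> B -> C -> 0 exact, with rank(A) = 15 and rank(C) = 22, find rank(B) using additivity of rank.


For a short exact sequence 0 -> A -> B -> C -> 0,
rank is additive: rank(B) = rank(A) + rank(C).
rank(B) = 15 + 22 = 37

37


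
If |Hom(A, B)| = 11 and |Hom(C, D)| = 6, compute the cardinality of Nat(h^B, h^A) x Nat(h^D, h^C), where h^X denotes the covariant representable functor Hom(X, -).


By the Yoneda lemma, Nat(h^B, h^A) is isomorphic to Hom(A, B),
so |Nat(h^B, h^A)| = |Hom(A, B)| and |Nat(h^D, h^C)| = |Hom(C, D)|.
|Hom(A, B)| = 11, |Hom(C, D)| = 6.
|Nat(h^B, h^A) x Nat(h^D, h^C)| = 11 * 6 = 66

66


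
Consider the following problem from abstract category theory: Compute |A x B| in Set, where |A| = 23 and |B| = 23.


In Set, the product A x B is the Cartesian product.
By the universal property, |A x B| = |A| * |B|.
|A x B| = 23 * 23 = 529

529


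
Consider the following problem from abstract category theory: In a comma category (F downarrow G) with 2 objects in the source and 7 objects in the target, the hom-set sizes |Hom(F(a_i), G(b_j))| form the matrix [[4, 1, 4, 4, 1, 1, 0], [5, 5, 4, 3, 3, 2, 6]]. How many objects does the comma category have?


Objects of (F downarrow G) are triples (a, b, h: F(a)->G(b)).
The count equals the sum of all entries in the hom-matrix.
sum(row 0) = 15
sum(row 1) = 28
Grand total = 43

43


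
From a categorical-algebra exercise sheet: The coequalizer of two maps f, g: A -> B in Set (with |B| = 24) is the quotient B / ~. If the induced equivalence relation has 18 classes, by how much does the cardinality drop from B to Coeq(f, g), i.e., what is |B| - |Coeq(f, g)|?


The coequalizer Coeq(f, g) = B / ~ has one element per equivalence class.
|B| = 24, |Coeq(f, g)| = 18.
|B| - |Coeq(f, g)| = 24 - 18 = 6.

6


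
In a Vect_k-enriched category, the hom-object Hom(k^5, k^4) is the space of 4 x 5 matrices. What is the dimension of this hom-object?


In Vect-enriched categories, Hom(k^n, k^m) is the space of m x n matrices.
dim(Hom(k^5, k^4)) = 4 * 5 = 20

20


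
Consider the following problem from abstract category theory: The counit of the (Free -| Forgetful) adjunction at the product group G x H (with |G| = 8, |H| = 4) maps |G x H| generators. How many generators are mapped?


The counit epsilon_K: F(U(K)) -> K of the Free-Forgetful adjunction
maps |K| generators of F(U(K)) into K. For K = G x H (the product group),
|G x H| = |G| * |H|.
Total generators mapped = 8 * 4 = 32.

32


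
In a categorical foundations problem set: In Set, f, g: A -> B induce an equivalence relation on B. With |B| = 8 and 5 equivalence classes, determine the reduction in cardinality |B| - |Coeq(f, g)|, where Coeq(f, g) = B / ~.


The coequalizer Coeq(f, g) = B / ~ has one element per equivalence class.
|B| = 8, |Coeq(f, g)| = 5.
|B| - |Coeq(f, g)| = 8 - 5 = 3.

3


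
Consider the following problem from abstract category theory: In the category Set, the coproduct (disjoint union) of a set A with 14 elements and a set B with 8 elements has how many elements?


In Set, the coproduct A + B is the disjoint union.
|A + B| = |A| + |B| = 14 + 8 = 22

22


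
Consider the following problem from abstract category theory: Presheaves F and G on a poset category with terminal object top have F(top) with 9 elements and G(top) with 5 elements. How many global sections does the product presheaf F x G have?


Global sections of a presheaf on a poset with terminal top satisfy
Gamma(H) ~ H(top). Presheaves admit pointwise products, so
(F x G)(top) = F(top) x G(top) (Cartesian product).
|Gamma(F x G)| = |F(top)| * |G(top)| = 9 * 5 = 45.

45


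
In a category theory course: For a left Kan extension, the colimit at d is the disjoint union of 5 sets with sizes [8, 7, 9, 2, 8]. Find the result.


Pointwise, the left Kan extension (Lan_F H)(d) is the colimit, indexed
by the comma category (F downarrow d), of H composed with the
projection (F downarrow d) -> C. Here that colimit is given
as a coproduct (disjoint union) of sets, so its cardinality is the
sum of the sizes of the summands.
Coproduct of sets with sizes: 8 + 7 + 9 + 2 + 8
= 34

34


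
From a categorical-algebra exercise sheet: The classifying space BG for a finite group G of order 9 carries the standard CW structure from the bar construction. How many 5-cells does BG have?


In the bar-construction CW model of BG, the n-cells are indexed by
n-tuples [g_1|...|g_n] of non-identity elements of G (degenerate
simplices with some g_i = e do not contribute cells), so there are
(|G| - 1)^n n-cells.
For dim = 5 with |G| = 9:
cells = (9 - 1)^5 = 8^5 = 32768

32768


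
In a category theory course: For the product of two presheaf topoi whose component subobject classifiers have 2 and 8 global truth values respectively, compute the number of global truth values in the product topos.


In a product of presheaf topoi E_1 x E_2, the subobject classifier
is Omega = Omega_1 x Omega_2 (componentwise), so
|Omega(top)| = |Omega_1(top_1)| * |Omega_2(top_2)|.
= 2 * 8 = 16.

16


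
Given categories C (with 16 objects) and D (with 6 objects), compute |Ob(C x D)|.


The product category C x D has objects that are pairs (c, d).
Number of pairs = |Ob(C)| * |Ob(D)| = 16 * 6 = 96

96


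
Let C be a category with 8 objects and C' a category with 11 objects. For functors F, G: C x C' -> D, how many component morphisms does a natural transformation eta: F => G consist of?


A natural transformation eta: F => G assigns one component morphism per
object of the domain category.
The domain is the product category C x C', so
|Ob(C x C')| = |Ob(C)| * |Ob(C')| = 8 * 11 = 88.
Therefore eta has 88 component morphisms.

88


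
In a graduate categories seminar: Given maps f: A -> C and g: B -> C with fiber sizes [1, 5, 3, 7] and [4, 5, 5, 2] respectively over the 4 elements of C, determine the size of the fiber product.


The pullback A x_C B consists of pairs (a, b) with f(a) = g(b).
For each element c in C, the fiber product has |f^-1(c)| * |g^-1(c)| elements.
Summing over C: 1 * 4 + 5 * 5 + 3 * 5 + 7 * 2
= 4 + 25 + 15 + 14 = 58

58


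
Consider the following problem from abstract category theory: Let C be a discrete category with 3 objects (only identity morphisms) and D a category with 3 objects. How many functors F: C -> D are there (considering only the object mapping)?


A functor from a discrete category C to D is determined by
where each object maps. Each of the 3 objects of C can map
to any of the 3 objects of D independently.
Number of functors = 3^3 = 27

27


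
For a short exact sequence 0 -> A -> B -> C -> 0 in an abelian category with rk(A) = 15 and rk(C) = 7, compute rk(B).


For a short exact sequence 0 -> A -> B -> C -> 0,
rank is additive: rank(B) = rank(A) + rank(C).
rank(B) = 15 + 7 = 22

22


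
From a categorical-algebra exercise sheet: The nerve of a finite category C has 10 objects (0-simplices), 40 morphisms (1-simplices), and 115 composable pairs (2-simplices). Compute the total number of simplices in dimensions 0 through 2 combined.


The 2-skeleton of the nerve N(C) consists of simplices in dimensions 0, 1, 2:
  |N(C)_0| = 10 (objects)
  |N(C)_1| = 40 (morphisms)
  |N(C)_2| = 115 (composable pairs)
Total = 10 + 40 + 115 = 165

165


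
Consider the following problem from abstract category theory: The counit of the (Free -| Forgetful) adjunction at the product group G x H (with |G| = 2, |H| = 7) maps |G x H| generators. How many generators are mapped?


The counit epsilon_K: F(U(K)) -> K of the Free-Forgetful adjunction
maps |K| generators of F(U(K)) into K. For K = G x H (the product group),
|G x H| = |G| * |H|.
Total generators mapped = 2 * 7 = 14.

14


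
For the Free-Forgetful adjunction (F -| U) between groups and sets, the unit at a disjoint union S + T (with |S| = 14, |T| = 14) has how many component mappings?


The unit eta_X: X -> U(F(X)) of the Free-Forgetful adjunction
maps each element of X to a generator of F(X). For X = S + T (disjoint
union in Set), |S + T| = |S| + |T|.
Total mappings = 14 + 14 = 28.

28


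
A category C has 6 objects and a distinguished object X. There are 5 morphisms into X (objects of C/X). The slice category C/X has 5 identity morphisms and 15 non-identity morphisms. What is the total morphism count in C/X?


In the slice category C/X, objects are morphisms to X.
Identity morphisms: 5 (one per object of C/X).
Non-identity morphisms: 15.
Total = 5 + 15 = 20

20


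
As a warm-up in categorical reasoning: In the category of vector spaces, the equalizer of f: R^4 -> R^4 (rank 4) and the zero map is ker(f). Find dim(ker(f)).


The equalizer of f and the zero map is ker(f).
By the rank-nullity theorem: dim(ker(f)) = dim(domain) - rank(f).
dim(ker(f)) = 4 - 4 = 0

0


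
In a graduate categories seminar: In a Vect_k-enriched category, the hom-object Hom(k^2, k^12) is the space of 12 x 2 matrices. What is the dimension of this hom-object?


In Vect-enriched categories, Hom(k^n, k^m) is the space of m x n matrices.
dim(Hom(k^2, k^12)) = 12 * 2 = 24

24


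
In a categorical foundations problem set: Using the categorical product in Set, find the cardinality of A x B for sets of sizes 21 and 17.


In Set, the product A x B is the Cartesian product.
By the universal property, |A x B| = |A| * |B|.
|A x B| = 21 * 17 = 357

357


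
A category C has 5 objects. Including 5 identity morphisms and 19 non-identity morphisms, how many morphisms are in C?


Each object has an identity morphism, giving 5 identities.
Adding the 19 non-identity morphisms:
Total = 5 + 19 = 24

24


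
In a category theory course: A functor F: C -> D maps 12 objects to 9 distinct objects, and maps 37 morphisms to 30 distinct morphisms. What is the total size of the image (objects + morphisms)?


The image of F consists of distinct objects and distinct morphisms.
|Im(F)| on objects = 9
|Im(F)| on morphisms = 30
Total image cardinality = 9 + 30 = 39

39


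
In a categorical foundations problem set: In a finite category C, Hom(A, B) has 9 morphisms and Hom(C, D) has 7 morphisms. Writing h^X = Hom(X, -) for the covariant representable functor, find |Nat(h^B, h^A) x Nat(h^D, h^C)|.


By the Yoneda lemma, Nat(h^B, h^A) is isomorphic to Hom(A, B),
so |Nat(h^B, h^A)| = |Hom(A, B)| and |Nat(h^D, h^C)| = |Hom(C, D)|.
|Hom(A, B)| = 9, |Hom(C, D)| = 7.
|Nat(h^B, h^A) x Nat(h^D, h^C)| = 9 * 7 = 63

63


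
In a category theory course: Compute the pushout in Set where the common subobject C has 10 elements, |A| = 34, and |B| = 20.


The pushout A +_C B identifies the images of C in A and B.
|A +_C B| = |A| + |B| - |C| (for injections).
= 34 + 20 - 10 = 44

44


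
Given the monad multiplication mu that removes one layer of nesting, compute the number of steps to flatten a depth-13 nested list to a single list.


Each application of mu: T^2 -> T removes one layer of nesting.
Starting at depth 13 (i.e., T^13(X)), we need to reach T(X).
Number of mu applications = 13 - 1 = 12

12


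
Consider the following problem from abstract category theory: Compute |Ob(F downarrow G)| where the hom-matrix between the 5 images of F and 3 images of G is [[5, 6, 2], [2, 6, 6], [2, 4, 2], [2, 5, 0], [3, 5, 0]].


Objects of (F downarrow G) are triples (a, b, h: F(a)->G(b)).
The count equals the sum of all entries in the hom-matrix.
sum(row 0) = 13
sum(row 1) = 14
sum(row 2) = 8
sum(row 3) = 7
sum(row 4) = 8
Grand total = 50

50


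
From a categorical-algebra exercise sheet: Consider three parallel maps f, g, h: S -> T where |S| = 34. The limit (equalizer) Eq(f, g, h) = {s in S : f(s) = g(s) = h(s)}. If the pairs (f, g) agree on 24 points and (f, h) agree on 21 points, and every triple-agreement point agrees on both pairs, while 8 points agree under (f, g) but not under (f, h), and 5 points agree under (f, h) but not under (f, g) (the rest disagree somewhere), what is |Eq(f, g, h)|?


Eq(f, g, h) is the triple-agreement set: points in S where all three
maps take the same value. Using inclusion-exclusion on the pairwise data:
Pair (f, g) agrees on 24 points; pair (f, h) on 21 points.
Points agreeing under (f, g) but not (f, h) = 8; under (f, h) but not (f, g) = 5.
Triple-agreement = agreement-in-(f, g) minus points that agree under (f, g) but not (f, h):
|Eq(f, g, h)| = 24 - 8 = 16
(cross-check via (f, h): 21 - 5 = 16.)

16


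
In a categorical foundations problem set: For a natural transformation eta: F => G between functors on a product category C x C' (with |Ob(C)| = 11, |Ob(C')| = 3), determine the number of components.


A natural transformation eta: F => G assigns one component morphism per
object of the domain category.
The domain is the product category C x C', so
|Ob(C x C')| = |Ob(C)| * |Ob(C')| = 11 * 3 = 33.
Therefore eta has 33 component morphisms.

33


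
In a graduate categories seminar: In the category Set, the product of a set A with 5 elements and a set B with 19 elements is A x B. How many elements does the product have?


In Set, the product A x B is the Cartesian product.
By the universal property, |A x B| = |A| * |B|.
|A x B| = 5 * 19 = 95

95


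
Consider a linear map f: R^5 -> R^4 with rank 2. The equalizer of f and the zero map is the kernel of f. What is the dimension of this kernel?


The equalizer of f and the zero map is ker(f).
By the rank-nullity theorem: dim(ker(f)) = dim(domain) - rank(f).
dim(ker(f)) = 5 - 2 = 3

3


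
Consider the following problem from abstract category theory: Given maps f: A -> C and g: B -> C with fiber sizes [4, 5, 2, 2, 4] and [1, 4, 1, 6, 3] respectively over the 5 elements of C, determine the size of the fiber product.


The pullback A x_C B consists of pairs (a, b) with f(a) = g(b).
For each element c in C, the fiber product has |f^-1(c)| * |g^-1(c)| elements.
Summing over C: 4 * 1 + 5 * 4 + 2 * 1 + 2 * 6 + 4 * 3
= 4 + 20 + 2 + 12 + 12 = 50

50


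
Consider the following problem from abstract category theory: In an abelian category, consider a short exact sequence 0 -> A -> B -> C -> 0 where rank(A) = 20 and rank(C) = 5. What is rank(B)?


For a short exact sequence 0 -> A -> B -> C -> 0,
rank is additive: rank(B) = rank(A) + rank(C).
rank(B) = 20 + 5 = 25

25


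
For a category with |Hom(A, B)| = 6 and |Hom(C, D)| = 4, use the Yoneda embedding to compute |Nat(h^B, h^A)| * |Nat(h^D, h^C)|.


By the Yoneda lemma, Nat(h^B, h^A) is isomorphic to Hom(A, B),
so |Nat(h^B, h^A)| = |Hom(A, B)| and |Nat(h^D, h^C)| = |Hom(C, D)|.
|Hom(A, B)| = 6, |Hom(C, D)| = 4.
|Nat(h^B, h^A) x Nat(h^D, h^C)| = 6 * 4 = 24

24


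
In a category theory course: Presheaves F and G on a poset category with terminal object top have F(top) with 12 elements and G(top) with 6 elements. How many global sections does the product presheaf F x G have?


Global sections of a presheaf on a poset with terminal top satisfy
Gamma(H) ~ H(top). Presheaves admit pointwise products, so
(F x G)(top) = F(top) x G(top) (Cartesian product).
|Gamma(F x G)| = |F(top)| * |G(top)| = 12 * 6 = 72.

72


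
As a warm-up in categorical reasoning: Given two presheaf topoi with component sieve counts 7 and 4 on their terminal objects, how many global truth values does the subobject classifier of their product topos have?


In a product of presheaf topoi E_1 x E_2, the subobject classifier
is Omega = Omega_1 x Omega_2 (componentwise), so
|Omega(top)| = |Omega_1(top_1)| * |Omega_2(top_2)|.
= 7 * 4 = 28.

28


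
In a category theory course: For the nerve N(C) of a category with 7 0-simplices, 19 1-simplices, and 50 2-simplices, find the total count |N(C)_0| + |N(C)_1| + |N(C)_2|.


The 2-skeleton of the nerve N(C) consists of simplices in dimensions 0, 1, 2:
  |N(C)_0| = 7 (objects)
  |N(C)_1| = 19 (morphisms)
  |N(C)_2| = 50 (composable pairs)
Total = 7 + 19 + 50 = 76

76


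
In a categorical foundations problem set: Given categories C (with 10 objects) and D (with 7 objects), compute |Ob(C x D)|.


The product category C x D has objects that are pairs (c, d).
Number of pairs = |Ob(C)| * |Ob(D)| = 10 * 7 = 70

70


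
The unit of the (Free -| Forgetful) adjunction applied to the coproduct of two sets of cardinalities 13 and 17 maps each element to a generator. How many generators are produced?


The unit eta_X: X -> U(F(X)) of the Free-Forgetful adjunction
maps each element of X to a generator of F(X). For X = S + T (disjoint
union in Set), |S + T| = |S| + |T|.
Total mappings = 13 + 17 = 30.

30


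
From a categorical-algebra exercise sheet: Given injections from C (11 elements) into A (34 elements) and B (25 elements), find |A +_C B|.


The pushout A +_C B identifies the images of C in A and B.
|A +_C B| = |A| + |B| - |C| (for injections).
= 34 + 25 - 11 = 48

48


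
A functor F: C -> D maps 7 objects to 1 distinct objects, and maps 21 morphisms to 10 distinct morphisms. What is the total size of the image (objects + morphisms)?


The image of F consists of distinct objects and distinct morphisms.
|Im(F)| on objects = 1
|Im(F)| on morphisms = 10
Total image cardinality = 1 + 10 = 11

11


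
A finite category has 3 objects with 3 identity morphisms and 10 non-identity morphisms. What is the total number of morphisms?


Each object has an identity morphism, giving 3 identities.
Adding the 10 non-identity morphisms:
Total = 3 + 10 = 13

13


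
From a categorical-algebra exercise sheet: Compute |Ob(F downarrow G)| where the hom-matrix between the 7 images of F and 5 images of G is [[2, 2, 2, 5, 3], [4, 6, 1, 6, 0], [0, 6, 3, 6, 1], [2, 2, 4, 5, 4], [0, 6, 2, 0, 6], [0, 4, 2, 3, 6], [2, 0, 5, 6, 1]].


Objects of (F downarrow G) are triples (a, b, h: F(a)->G(b)).
The count equals the sum of all entries in the hom-matrix.
sum(row 0) = 14
sum(row 1) = 17
sum(row 2) = 16
sum(row 3) = 17
sum(row 4) = 14
sum(row 5) = 15
sum(row 6) = 14
Grand total = 107

107


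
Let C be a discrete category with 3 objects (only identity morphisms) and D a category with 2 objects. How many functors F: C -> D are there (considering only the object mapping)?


A functor from a discrete category C to D is determined by
where each object maps. Each of the 3 objects of C can map
to any of the 2 objects of D independently.
Number of functors = 2^3 = 8

8


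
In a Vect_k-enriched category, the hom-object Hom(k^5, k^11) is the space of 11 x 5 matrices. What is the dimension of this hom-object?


In Vect-enriched categories, Hom(k^n, k^m) is the space of m x n matrices.
dim(Hom(k^5, k^11)) = 11 * 5 = 55

55


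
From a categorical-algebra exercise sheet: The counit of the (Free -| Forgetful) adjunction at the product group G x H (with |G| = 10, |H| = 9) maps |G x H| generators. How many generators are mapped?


The counit epsilon_K: F(U(K)) -> K of the Free-Forgetful adjunction
maps |K| generators of F(U(K)) into K. For K = G x H (the product group),
|G x H| = |G| * |H|.
Total generators mapped = 10 * 9 = 90.

90


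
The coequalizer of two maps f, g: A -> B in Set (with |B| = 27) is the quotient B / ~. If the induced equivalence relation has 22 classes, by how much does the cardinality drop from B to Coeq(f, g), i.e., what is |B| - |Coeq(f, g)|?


The coequalizer Coeq(f, g) = B / ~ has one element per equivalence class.
|B| = 27, |Coeq(f, g)| = 22.
|B| - |Coeq(f, g)| = 27 - 22 = 5.

5


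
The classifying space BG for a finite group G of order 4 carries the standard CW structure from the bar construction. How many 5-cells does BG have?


In the bar-construction CW model of BG, the n-cells are indexed by
n-tuples [g_1|...|g_n] of non-identity elements of G (degenerate
simplices with some g_i = e do not contribute cells), so there are
(|G| - 1)^n n-cells.
For dim = 5 with |G| = 4:
cells = (4 - 1)^5 = 3^5 = 243

243


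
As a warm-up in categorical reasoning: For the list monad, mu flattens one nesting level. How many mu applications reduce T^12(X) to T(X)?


Each application of mu: T^2 -> T removes one layer of nesting.
Starting at depth 12 (i.e., T^12(X)), we need to reach T(X).
Number of mu applications = 12 - 1 = 11

11


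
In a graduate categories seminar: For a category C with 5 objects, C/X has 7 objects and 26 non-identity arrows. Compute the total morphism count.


In the slice category C/X, objects are morphisms to X.
Identity morphisms: 7 (one per object of C/X).
Non-identity morphisms: 26.
Total = 7 + 26 = 33

33


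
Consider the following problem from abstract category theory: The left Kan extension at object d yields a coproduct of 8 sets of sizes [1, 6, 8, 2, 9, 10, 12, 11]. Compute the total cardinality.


Pointwise, the left Kan extension (Lan_F H)(d) is the colimit, indexed
by the comma category (F downarrow d), of H composed with the
projection (F downarrow d) -> C. Here that colimit is given
as a coproduct (disjoint union) of sets, so its cardinality is the
sum of the sizes of the summands.
Coproduct of sets with sizes: 1 + 6 + 8 + 2 + 9 + 10 + 12 + 11
= 59

59


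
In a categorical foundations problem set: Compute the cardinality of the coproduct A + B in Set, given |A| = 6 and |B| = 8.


In Set, the coproduct A + B is the disjoint union.
|A + B| = |A| + |B| = 6 + 8 = 14

14


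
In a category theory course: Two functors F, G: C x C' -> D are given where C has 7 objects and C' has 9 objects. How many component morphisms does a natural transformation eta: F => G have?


A natural transformation eta: F => G assigns one component morphism per
object of the domain category.
The domain is the product category C x C', so
|Ob(C x C')| = |Ob(C)| * |Ob(C')| = 7 * 9 = 63.
Therefore eta has 63 component morphisms.

63


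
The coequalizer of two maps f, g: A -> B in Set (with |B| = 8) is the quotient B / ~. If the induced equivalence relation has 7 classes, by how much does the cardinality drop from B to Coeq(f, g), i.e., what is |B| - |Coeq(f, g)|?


The coequalizer Coeq(f, g) = B / ~ has one element per equivalence class.
|B| = 8, |Coeq(f, g)| = 7.
|B| - |Coeq(f, g)| = 8 - 7 = 1.

1


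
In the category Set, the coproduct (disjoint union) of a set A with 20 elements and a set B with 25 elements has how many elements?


In Set, the coproduct A + B is the disjoint union.
|A + B| = |A| + |B| = 20 + 25 = 45

45


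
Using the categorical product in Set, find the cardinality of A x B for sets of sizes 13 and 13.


In Set, the product A x B is the Cartesian product.
By the universal property, |A x B| = |A| * |B|.
|A x B| = 13 * 13 = 169

169


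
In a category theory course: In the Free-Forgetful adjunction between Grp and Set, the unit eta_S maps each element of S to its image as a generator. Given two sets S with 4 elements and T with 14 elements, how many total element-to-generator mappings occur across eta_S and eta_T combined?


The unit eta_X: X -> U(F(X)) of the Free-Forgetful adjunction
maps each element of X to a generator of F(X). For X = S + T (disjoint
union in Set), |S + T| = |S| + |T|.
Total mappings = 4 + 14 = 18.

18


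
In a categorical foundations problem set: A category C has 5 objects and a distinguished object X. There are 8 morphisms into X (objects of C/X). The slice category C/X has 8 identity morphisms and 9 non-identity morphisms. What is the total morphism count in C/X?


In the slice category C/X, objects are morphisms to X.
Identity morphisms: 8 (one per object of C/X).
Non-identity morphisms: 9.
Total = 8 + 9 = 17

17


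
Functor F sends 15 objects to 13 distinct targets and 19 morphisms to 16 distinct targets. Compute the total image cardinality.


The image of F consists of distinct objects and distinct morphisms.
|Im(F)| on objects = 13
|Im(F)| on morphisms = 16
Total image cardinality = 13 + 16 = 29

29


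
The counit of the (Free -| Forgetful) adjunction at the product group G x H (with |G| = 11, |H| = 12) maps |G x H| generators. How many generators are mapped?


The counit epsilon_K: F(U(K)) -> K of the Free-Forgetful adjunction
maps |K| generators of F(U(K)) into K. For K = G x H (the product group),
|G x H| = |G| * |H|.
Total generators mapped = 11 * 12 = 132.

132


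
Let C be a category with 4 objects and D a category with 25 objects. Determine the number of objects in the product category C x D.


The product category C x D has objects that are pairs (c, d).
Number of pairs = |Ob(C)| * |Ob(D)| = 4 * 25 = 100

100


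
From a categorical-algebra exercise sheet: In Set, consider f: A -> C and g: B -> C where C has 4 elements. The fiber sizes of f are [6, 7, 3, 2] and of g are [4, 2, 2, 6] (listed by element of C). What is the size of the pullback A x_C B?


The pullback A x_C B consists of pairs (a, b) with f(a) = g(b).
For each element c in C, the fiber product has |f^-1(c)| * |g^-1(c)| elements.
Summing over C: 6 * 4 + 7 * 2 + 3 * 2 + 2 * 6
= 24 + 14 + 6 + 12 = 56

56


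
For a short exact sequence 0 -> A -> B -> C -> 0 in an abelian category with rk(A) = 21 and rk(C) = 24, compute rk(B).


For a short exact sequence 0 -> A -> B -> C -> 0,
rank is additive: rank(B) = rank(A) + rank(C).
rank(B) = 21 + 24 = 45

45


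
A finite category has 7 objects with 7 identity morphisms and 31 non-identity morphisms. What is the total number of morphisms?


Each object has an identity morphism, giving 7 identities.
Adding the 31 non-identity morphisms:
Total = 7 + 31 = 38

38


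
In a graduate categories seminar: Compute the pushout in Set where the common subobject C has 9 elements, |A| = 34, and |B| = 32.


The pushout A +_C B identifies the images of C in A and B.
|A +_C B| = |A| + |B| - |C| (for injections).
= 34 + 32 - 9 = 57

57


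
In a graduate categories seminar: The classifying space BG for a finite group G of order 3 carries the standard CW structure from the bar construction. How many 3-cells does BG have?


In the bar-construction CW model of BG, the n-cells are indexed by
n-tuples [g_1|...|g_n] of non-identity elements of G (degenerate
simplices with some g_i = e do not contribute cells), so there are
(|G| - 1)^n n-cells.
For dim = 3 with |G| = 3:
cells = (3 - 1)^3 = 2^3 = 8

8


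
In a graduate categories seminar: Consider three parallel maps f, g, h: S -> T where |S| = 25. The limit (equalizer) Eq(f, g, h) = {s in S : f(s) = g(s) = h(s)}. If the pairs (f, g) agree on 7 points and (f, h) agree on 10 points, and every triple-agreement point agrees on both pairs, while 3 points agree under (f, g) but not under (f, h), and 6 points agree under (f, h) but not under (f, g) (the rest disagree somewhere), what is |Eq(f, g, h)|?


Eq(f, g, h) is the triple-agreement set: points in S where all three
maps take the same value. Using inclusion-exclusion on the pairwise data:
Pair (f, g) agrees on 7 points; pair (f, h) on 10 points.
Points agreeing under (f, g) but not (f, h) = 3; under (f, h) but not (f, g) = 6.
Triple-agreement = agreement-in-(f, g) minus points that agree under (f, g) but not (f, h):
|Eq(f, g, h)| = 7 - 3 = 4
(cross-check via (f, h): 10 - 6 = 4.)

4


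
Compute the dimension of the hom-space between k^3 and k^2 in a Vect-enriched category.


In Vect-enriched categories, Hom(k^n, k^m) is the space of m x n matrices.
dim(Hom(k^3, k^2)) = 2 * 3 = 6

6


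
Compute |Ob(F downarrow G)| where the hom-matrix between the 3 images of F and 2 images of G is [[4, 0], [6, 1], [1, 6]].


Objects of (F downarrow G) are triples (a, b, h: F(a)->G(b)).
The count equals the sum of all entries in the hom-matrix.
sum(row 0) = 4
sum(row 1) = 7
sum(row 2) = 7
Grand total = 18

18


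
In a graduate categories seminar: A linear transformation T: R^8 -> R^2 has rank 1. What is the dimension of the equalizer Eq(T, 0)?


The equalizer of f and the zero map is ker(f).
By the rank-nullity theorem: dim(ker(f)) = dim(domain) - rank(f).
dim(ker(f)) = 8 - 1 = 7

7


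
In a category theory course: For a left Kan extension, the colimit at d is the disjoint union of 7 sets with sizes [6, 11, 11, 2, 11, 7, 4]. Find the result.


Pointwise, the left Kan extension (Lan_F H)(d) is the colimit, indexed
by the comma category (F downarrow d), of H composed with the
projection (F downarrow d) -> C. Here that colimit is given
as a coproduct (disjoint union) of sets, so its cardinality is the
sum of the sizes of the summands.
Coproduct of sets with sizes: 6 + 11 + 11 + 2 + 11 + 7 + 4
= 52

52


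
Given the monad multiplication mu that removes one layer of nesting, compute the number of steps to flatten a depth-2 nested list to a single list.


Each application of mu: T^2 -> T removes one layer of nesting.
Starting at depth 2 (i.e., T^2(X)), we need to reach T(X).
Number of mu applications = 2 - 1 = 1

1


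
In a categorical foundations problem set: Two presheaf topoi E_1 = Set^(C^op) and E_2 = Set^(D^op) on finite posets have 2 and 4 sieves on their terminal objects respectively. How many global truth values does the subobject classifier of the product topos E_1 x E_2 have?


In a product of presheaf topoi E_1 x E_2, the subobject classifier
is Omega = Omega_1 x Omega_2 (componentwise), so
|Omega(top)| = |Omega_1(top_1)| * |Omega_2(top_2)|.
= 2 * 4 = 8.

8


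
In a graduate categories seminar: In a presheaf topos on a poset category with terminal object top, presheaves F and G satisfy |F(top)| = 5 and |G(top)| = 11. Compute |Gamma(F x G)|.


Global sections of a presheaf on a poset with terminal top satisfy
Gamma(H) ~ H(top). Presheaves admit pointwise products, so
(F x G)(top) = F(top) x G(top) (Cartesian product).
|Gamma(F x G)| = |F(top)| * |G(top)| = 5 * 11 = 55.

55


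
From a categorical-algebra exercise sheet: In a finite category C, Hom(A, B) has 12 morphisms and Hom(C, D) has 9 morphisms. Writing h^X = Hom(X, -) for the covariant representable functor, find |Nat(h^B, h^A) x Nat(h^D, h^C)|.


By the Yoneda lemma, Nat(h^B, h^A) is isomorphic to Hom(A, B),
so |Nat(h^B, h^A)| = |Hom(A, B)| and |Nat(h^D, h^C)| = |Hom(C, D)|.
|Hom(A, B)| = 12, |Hom(C, D)| = 9.
|Nat(h^B, h^A) x Nat(h^D, h^C)| = 12 * 9 = 108

108


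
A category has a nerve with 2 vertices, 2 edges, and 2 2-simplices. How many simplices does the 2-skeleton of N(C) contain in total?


The 2-skeleton of the nerve N(C) consists of simplices in dimensions 0, 1, 2:
  |N(C)_0| = 2 (objects)
  |N(C)_1| = 2 (morphisms)
  |N(C)_2| = 2 (composable pairs)
Total = 2 + 2 + 2 = 6

6


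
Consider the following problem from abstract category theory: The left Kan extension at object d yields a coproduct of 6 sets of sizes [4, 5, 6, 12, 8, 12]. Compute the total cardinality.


Pointwise, the left Kan extension (Lan_F H)(d) is the colimit, indexed
by the comma category (F downarrow d), of H composed with the
projection (F downarrow d) -> C. Here that colimit is given
as a coproduct (disjoint union) of sets, so its cardinality is the
sum of the sizes of the summands.
Coproduct of sets with sizes: 4 + 5 + 6 + 12 + 8 + 12
= 47

47


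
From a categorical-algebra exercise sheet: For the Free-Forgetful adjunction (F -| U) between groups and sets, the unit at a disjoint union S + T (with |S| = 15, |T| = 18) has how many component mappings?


The unit eta_X: X -> U(F(X)) of the Free-Forgetful adjunction
maps each element of X to a generator of F(X). For X = S + T (disjoint
union in Set), |S + T| = |S| + |T|.
Total mappings = 15 + 18 = 33.

33


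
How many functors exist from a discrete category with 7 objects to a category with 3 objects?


A functor from a discrete category C to D is determined by
where each object maps. Each of the 7 objects of C can map
to any of the 3 objects of D independently.
Number of functors = 3^7 = 2187

2187


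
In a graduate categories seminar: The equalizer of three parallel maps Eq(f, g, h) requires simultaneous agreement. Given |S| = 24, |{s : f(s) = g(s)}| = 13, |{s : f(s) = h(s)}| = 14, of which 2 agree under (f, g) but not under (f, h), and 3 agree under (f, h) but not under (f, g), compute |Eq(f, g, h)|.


Eq(f, g, h) is the triple-agreement set: points in S where all three
maps take the same value. Using inclusion-exclusion on the pairwise data:
Pair (f, g) agrees on 13 points; pair (f, h) on 14 points.
Points agreeing under (f, g) but not (f, h) = 2; under (f, h) but not (f, g) = 3.
Triple-agreement = agreement-in-(f, g) minus points that agree under (f, g) but not (f, h):
|Eq(f, g, h)| = 13 - 2 = 11
(cross-check via (f, h): 14 - 3 = 11.)

11


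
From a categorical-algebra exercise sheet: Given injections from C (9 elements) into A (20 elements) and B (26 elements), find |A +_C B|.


The pushout A +_C B identifies the images of C in A and B.
|A +_C B| = |A| + |B| - |C| (for injections).
= 20 + 26 - 9 = 37

37


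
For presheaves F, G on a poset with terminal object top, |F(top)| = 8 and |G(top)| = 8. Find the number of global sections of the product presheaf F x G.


Global sections of a presheaf on a poset with terminal top satisfy
Gamma(H) ~ H(top). Presheaves admit pointwise products, so
(F x G)(top) = F(top) x G(top) (Cartesian product).
|Gamma(F x G)| = |F(top)| * |G(top)| = 8 * 8 = 64.

64


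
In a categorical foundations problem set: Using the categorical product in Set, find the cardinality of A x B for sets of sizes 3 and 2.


In Set, the product A x B is the Cartesian product.
By the universal property, |A x B| = |A| * |B|.
|A x B| = 3 * 2 = 6

6


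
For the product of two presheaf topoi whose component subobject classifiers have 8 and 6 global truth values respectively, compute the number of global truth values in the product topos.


In a product of presheaf topoi E_1 x E_2, the subobject classifier
is Omega = Omega_1 x Omega_2 (componentwise), so
|Omega(top)| = |Omega_1(top_1)| * |Omega_2(top_2)|.
= 8 * 6 = 48.

48


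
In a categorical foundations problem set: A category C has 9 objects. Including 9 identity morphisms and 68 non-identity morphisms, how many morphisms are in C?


Each object has an identity morphism, giving 9 identities.
Adding the 68 non-identity morphisms:
Total = 9 + 68 = 77

77


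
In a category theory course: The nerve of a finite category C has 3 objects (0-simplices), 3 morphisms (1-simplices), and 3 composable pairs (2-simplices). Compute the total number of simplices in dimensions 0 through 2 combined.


The 2-skeleton of the nerve N(C) consists of simplices in dimensions 0, 1, 2:
  |N(C)_0| = 3 (objects)
  |N(C)_1| = 3 (morphisms)
  |N(C)_2| = 3 (composable pairs)
Total = 3 + 3 + 3 = 9

9


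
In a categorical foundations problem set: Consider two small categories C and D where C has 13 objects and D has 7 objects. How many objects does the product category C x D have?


The product category C x D has objects that are pairs (c, d).
Number of pairs = |Ob(C)| * |Ob(D)| = 13 * 7 = 91

91


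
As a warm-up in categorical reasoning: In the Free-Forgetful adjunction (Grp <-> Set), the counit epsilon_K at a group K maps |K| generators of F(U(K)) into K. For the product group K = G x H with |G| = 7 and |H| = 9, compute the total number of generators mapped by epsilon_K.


The counit epsilon_K: F(U(K)) -> K of the Free-Forgetful adjunction
maps |K| generators of F(U(K)) into K. For K = G x H (the product group),
|G x H| = |G| * |H|.
Total generators mapped = 7 * 9 = 63.

63


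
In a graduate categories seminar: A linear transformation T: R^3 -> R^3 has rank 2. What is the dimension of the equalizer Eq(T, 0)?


The equalizer of f and the zero map is ker(f).
By the rank-nullity theorem: dim(ker(f)) = dim(domain) - rank(f).
dim(ker(f)) = 3 - 2 = 1

1


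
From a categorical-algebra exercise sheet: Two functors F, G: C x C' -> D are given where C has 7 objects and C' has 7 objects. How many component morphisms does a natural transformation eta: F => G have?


A natural transformation eta: F => G assigns one component morphism per
object of the domain category.
The domain is the product category C x C', so
|Ob(C x C')| = |Ob(C)| * |Ob(C')| = 7 * 7 = 49.
Therefore eta has 49 component morphisms.

49


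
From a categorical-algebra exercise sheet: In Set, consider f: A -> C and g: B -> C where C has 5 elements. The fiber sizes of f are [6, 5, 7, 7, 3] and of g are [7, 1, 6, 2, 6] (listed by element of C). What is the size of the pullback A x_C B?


The pullback A x_C B consists of pairs (a, b) with f(a) = g(b).
For each element c in C, the fiber product has |f^-1(c)| * |g^-1(c)| elements.
Summing over C: 6 * 7 + 5 * 1 + 7 * 6 + 7 * 2 + 3 * 6
= 42 + 5 + 42 + 14 + 18 = 121

121


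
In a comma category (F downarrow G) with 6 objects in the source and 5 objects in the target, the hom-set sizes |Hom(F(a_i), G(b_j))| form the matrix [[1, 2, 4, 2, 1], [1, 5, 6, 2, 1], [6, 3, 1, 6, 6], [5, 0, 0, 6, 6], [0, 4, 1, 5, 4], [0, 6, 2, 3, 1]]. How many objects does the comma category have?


Objects of (F downarrow G) are triples (a, b, h: F(a)->G(b)).
The count equals the sum of all entries in the hom-matrix.
sum(row 0) = 10
sum(row 1) = 15
sum(row 2) = 22
sum(row 3) = 17
sum(row 4) = 14
sum(row 5) = 12
Grand total = 90

90


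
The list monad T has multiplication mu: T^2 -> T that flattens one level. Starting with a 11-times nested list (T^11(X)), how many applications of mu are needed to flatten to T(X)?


Each application of mu: T^2 -> T removes one layer of nesting.
Starting at depth 11 (i.e., T^11(X)), we need to reach T(X).
Number of mu applications = 11 - 1 = 10

10


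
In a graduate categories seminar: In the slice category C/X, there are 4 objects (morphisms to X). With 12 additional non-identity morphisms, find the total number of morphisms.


In the slice category C/X, objects are morphisms to X.
Identity morphisms: 4 (one per object of C/X).
Non-identity morphisms: 12.
Total = 4 + 12 = 16

16
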